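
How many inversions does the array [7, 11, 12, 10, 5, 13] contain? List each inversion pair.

Finding inversions in [7, 11, 12, 10, 5, 13]:

(0, 4): arr[0]=7 > arr[4]=5
(1, 3): arr[1]=11 > arr[3]=10
(1, 4): arr[1]=11 > arr[4]=5
(2, 3): arr[2]=12 > arr[3]=10
(2, 4): arr[2]=12 > arr[4]=5
(3, 4): arr[3]=10 > arr[4]=5

Total inversions: 6

The array has 6 inversion(s): (0,4), (1,3), (1,4), (2,3), (2,4), (3,4). Each pair (i,j) satisfies i < j and arr[i] > arr[j].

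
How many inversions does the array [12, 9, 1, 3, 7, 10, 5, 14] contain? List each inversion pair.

Finding inversions in [12, 9, 1, 3, 7, 10, 5, 14]:

(0, 1): arr[0]=12 > arr[1]=9
(0, 2): arr[0]=12 > arr[2]=1
(0, 3): arr[0]=12 > arr[3]=3
(0, 4): arr[0]=12 > arr[4]=7
(0, 5): arr[0]=12 > arr[5]=10
(0, 6): arr[0]=12 > arr[6]=5
(1, 2): arr[1]=9 > arr[2]=1
(1, 3): arr[1]=9 > arr[3]=3
(1, 4): arr[1]=9 > arr[4]=7
(1, 6): arr[1]=9 > arr[6]=5
(4, 6): arr[4]=7 > arr[6]=5
(5, 6): arr[5]=10 > arr[6]=5

Total inversions: 12

The array has 12 inversion(s): (0,1), (0,2), (0,3), (0,4), (0,5), (0,6), (1,2), (1,3), (1,4), (1,6), (4,6), (5,6). Each pair (i,j) satisfies i < j and arr[i] > arr[j].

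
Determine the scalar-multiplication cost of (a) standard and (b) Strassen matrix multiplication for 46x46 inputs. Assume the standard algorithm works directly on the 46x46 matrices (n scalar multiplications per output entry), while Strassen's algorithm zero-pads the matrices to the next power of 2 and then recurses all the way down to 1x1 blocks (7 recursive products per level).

Matrix multiplication for 46x46 matrices:

Strassen's algorithm requires power-of-2 dimensions. Pad 46x46 to 64x64 (next power of 2).

Standard algorithm: 46^3 = 97336 multiplications
Strassen's algorithm: 7^(log2(64)) = 7^6 = 117649 multiplications
Difference: 97336 - 117649 = -20313 (Strassen uses MORE here due to padding overhead — for small or just-over-power-of-2 n, padding can outweigh the per-level savings)

Standard: 97336 multiplications (46^3). Strassen: 117649 multiplications (7^6, after padding to 64x64). Strassen reduces 8 recursive multiplications to 7 at each level.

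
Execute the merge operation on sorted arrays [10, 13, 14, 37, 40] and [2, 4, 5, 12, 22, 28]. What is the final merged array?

Merging process:

Compare 10 vs 2: take 2 from right. Merged: [2]
Compare 10 vs 4: take 4 from right. Merged: [2, 4]
Compare 10 vs 5: take 5 from right. Merged: [2, 4, 5]
Compare 10 vs 12: take 10 from left. Merged: [2, 4, 5, 10]
Compare 13 vs 12: take 12 from right. Merged: [2, 4, 5, 10, 12]
Compare 13 vs 22: take 13 from left. Merged: [2, 4, 5, 10, 12, 13]
Compare 14 vs 22: take 14 from left. Merged: [2, 4, 5, 10, 12, 13, 14]
Compare 37 vs 22: take 22 from right. Merged: [2, 4, 5, 10, 12, 13, 14, 22]
Compare 37 vs 28: take 28 from right. Merged: [2, 4, 5, 10, 12, 13, 14, 22, 28]
Append remaining from left: [37, 40]. Merged: [2, 4, 5, 10, 12, 13, 14, 22, 28, 37, 40]

Final merged array: [2, 4, 5, 10, 12, 13, 14, 22, 28, 37, 40]
Total comparisons: 9

The merged array is [2, 4, 5, 10, 12, 13, 14, 22, 28, 37, 40], requiring 9 comparisons. The merge step runs in O(n) time where n is the total number of elements.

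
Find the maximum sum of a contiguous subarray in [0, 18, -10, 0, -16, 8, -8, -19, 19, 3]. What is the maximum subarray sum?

Using Kadane's algorithm on [0, 18, -10, 0, -16, 8, -8, -19, 19, 3]:

Scanning through the array:
Position 1 (value 18): max_ending_here = 18, max_so_far = 18
Position 2 (value -10): max_ending_here = 8, max_so_far = 18
Position 3 (value 0): max_ending_here = 8, max_so_far = 18
Position 4 (value -16): max_ending_here = -8, max_so_far = 18
Position 5 (value 8): max_ending_here = 8, max_so_far = 18
Position 6 (value -8): max_ending_here = 0, max_so_far = 18
Position 7 (value -19): max_ending_here = -19, max_so_far = 18
Position 8 (value 19): max_ending_here = 19, max_so_far = 19
Position 9 (value 3): max_ending_here = 22, max_so_far = 22

Maximum subarray: [19, 3]
Maximum sum: 22

The maximum subarray is [19, 3] with sum 22. This subarray runs from index 8 to index 9.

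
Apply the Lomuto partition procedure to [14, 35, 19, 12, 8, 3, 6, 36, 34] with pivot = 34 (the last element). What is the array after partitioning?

Lomuto partition with pivot = 34:

Initial array: [14, 35, 19, 12, 8, 3, 6, 36, 34]

arr[0]=14 <= 34: swap with position 0, array becomes [14, 35, 19, 12, 8, 3, 6, 36, 34]
arr[1]=35 > 34: no swap
arr[2]=19 <= 34: swap with position 1, array becomes [14, 19, 35, 12, 8, 3, 6, 36, 34]
arr[3]=12 <= 34: swap with position 2, array becomes [14, 19, 12, 35, 8, 3, 6, 36, 34]
arr[4]=8 <= 34: swap with position 3, array becomes [14, 19, 12, 8, 35, 3, 6, 36, 34]
arr[5]=3 <= 34: swap with position 4, array becomes [14, 19, 12, 8, 3, 35, 6, 36, 34]
arr[6]=6 <= 34: swap with position 5, array becomes [14, 19, 12, 8, 3, 6, 35, 36, 34]
arr[7]=36 > 34: no swap

Place pivot at position 6: [14, 19, 12, 8, 3, 6, 34, 36, 35]
Pivot position: 6

After partitioning with pivot 34, the array becomes [14, 19, 12, 8, 3, 6, 34, 36, 35]. The pivot is placed at index 6. All elements to the left of the pivot are <= 34, and all elements to the right are > 34.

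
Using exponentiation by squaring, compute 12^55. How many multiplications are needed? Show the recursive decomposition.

Computing 12^55 by squaring (build up from 12^1; each line after the first costs one multiplication):

12^1 = 12
12^2 = (12^1)^2 = 12^2 = 144
12^3 = 12 * 12^2 = 12 * 144 = 1728
12^6 = (12^3)^2 = 1728^2 = 2985984
12^12 = (12^6)^2 = 2985984^2 = 8916100448256
12^13 = 12 * 12^12 = 12 * 8916100448256 = 106993205379072
12^26 = (12^13)^2 = 106993205379072^2 = 11447545997288281555215581184
12^27 = 12 * 12^26 = 12 * 11447545997288281555215581184 = 137370551967459378662586974208
12^54 = (12^27)^2 = 137370551967459378662586974208^2 = 18870668547844457769972080826950345531368943638112857227264
12^55 = 12 * 12^54 = 12 * 18870668547844457769972080826950345531368943638112857227264 = 226448022574133493239664969923404146376427323657354286727168

Result: 226448022574133493239664969923404146376427323657354286727168
Multiplications needed: 9 (9 lines after 12^1)

12^55 = 226448022574133493239664969923404146376427323657354286727168. Using exponentiation by squaring, this requires 9 multiplications. The key idea: if the exponent is even, square the half-power; if odd, multiply by the base once.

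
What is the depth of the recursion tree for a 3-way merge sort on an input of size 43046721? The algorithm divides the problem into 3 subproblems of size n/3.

For divide and conquer with division factor 3:

Problem sizes at each level:
Level 0: 43046721
Level 1: 14348907
Level 2: 4782969
Level 3: 1594323
Level 4: 531441
Level 5: 177147
Level 6: 59049
Level 7: 19683
Level 8: 6561
Level 9: 2187
Level 10: 729
Level 11: 243
Level 12: 81
Level 13: 27
Level 14: 9
Level 15: 3
Level 16: 1

The root is level 0 and the size-1 base case is level 16 (the tree spans levels 0 through 16, i.e. 17 levels counting the root), so the depth is the number of divisions: log_3(43046721) = 16

The recursion tree depth is log_3(43046721) = 16. At each level, the problem size is divided by 3, so it takes 16 divisions to reduce to a base case of size 1. The algorithm makes 3 recursive calls at each level.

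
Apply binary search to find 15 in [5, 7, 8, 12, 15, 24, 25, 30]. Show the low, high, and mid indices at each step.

Binary search for 15 in [5, 7, 8, 12, 15, 24, 25, 30]:

lo=0, hi=7, mid=3, arr[mid]=12 -> 12 < 15, search right half
lo=4, hi=7, mid=5, arr[mid]=24 -> 24 > 15, search left half
lo=4, hi=4, mid=4, arr[mid]=15 -> Found target at index 4!

Binary search finds 15 at index 4 after 3 comparisons. The search repeatedly halves the search space by comparing with the middle element.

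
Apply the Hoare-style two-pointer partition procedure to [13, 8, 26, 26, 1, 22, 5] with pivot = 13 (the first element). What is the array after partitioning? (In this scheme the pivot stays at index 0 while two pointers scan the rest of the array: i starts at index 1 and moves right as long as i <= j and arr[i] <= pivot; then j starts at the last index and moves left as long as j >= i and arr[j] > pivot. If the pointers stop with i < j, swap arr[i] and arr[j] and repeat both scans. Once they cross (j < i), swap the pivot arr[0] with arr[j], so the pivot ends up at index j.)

Hoare-style two-pointer partition with pivot = 13:

Initial array: [13, 8, 26, 26, 1, 22, 5]

Pointers start at i = 1, j = 6.
i stops at index 2 (arr[2]=26 > 13), j stops at index 6 (arr[6]=5 <= 13): swap arr[2] and arr[6], array becomes [13, 8, 5, 26, 1, 22, 26]
i stops at index 3 (arr[3]=26 > 13), j stops at index 4 (arr[4]=1 <= 13): swap arr[3] and arr[4], array becomes [13, 8, 5, 1, 26, 22, 26]
i ends at 4, j ends at 3: the pointers have crossed (j < i), so scanning stops.

Swap pivot arr[0] with arr[3] to place pivot at position 3: [1, 8, 5, 13, 26, 22, 26]
Pivot position: 3

After partitioning with pivot 13, the array becomes [1, 8, 5, 13, 26, 22, 26]. The pivot is placed at index 3. All elements to the left of the pivot are <= 13, and all elements to the right are > 13.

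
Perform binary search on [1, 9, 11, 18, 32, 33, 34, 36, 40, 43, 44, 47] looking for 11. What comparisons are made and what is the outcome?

Binary search for 11 in [1, 9, 11, 18, 32, 33, 34, 36, 40, 43, 44, 47]:

lo=0, hi=11, mid=5, arr[mid]=33 -> 33 > 11, search left half
lo=0, hi=4, mid=2, arr[mid]=11 -> Found target at index 2!

Binary search finds 11 at index 2 after 2 comparisons. The search repeatedly halves the search space by comparing with the middle element.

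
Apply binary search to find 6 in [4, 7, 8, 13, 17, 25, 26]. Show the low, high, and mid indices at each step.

Binary search for 6 in [4, 7, 8, 13, 17, 25, 26]:

lo=0, hi=6, mid=3, arr[mid]=13 -> 13 > 6, search left half
lo=0, hi=2, mid=1, arr[mid]=7 -> 7 > 6, search left half
lo=0, hi=0, mid=0, arr[mid]=4 -> 4 < 6, search right half
lo=1 > hi=0, target 6 not found

Binary search determines that 6 is not in the array after 3 comparisons. The search space was exhausted without finding the target.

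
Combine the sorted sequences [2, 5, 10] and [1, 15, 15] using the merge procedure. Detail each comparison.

Merging process:

Compare 2 vs 1: take 1 from right. Merged: [1]
Compare 2 vs 15: take 2 from left. Merged: [1, 2]
Compare 5 vs 15: take 5 from left. Merged: [1, 2, 5]
Compare 10 vs 15: take 10 from left. Merged: [1, 2, 5, 10]
Append remaining from right: [15, 15]. Merged: [1, 2, 5, 10, 15, 15]

Final merged array: [1, 2, 5, 10, 15, 15]
Total comparisons: 4

The merged array is [1, 2, 5, 10, 15, 15], requiring 4 comparisons. The merge step runs in O(n) time where n is the total number of elements.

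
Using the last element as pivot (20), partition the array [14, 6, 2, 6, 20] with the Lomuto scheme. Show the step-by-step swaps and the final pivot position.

Lomuto partition with pivot = 20:

Initial array: [14, 6, 2, 6, 20]

arr[0]=14 <= 20: swap with position 0, array becomes [14, 6, 2, 6, 20]
arr[1]=6 <= 20: swap with position 1, array becomes [14, 6, 2, 6, 20]
arr[2]=2 <= 20: swap with position 2, array becomes [14, 6, 2, 6, 20]
arr[3]=6 <= 20: swap with position 3, array becomes [14, 6, 2, 6, 20]

Place pivot at position 4: [14, 6, 2, 6, 20]
Pivot position: 4

After partitioning with pivot 20, the array becomes [14, 6, 2, 6, 20]. The pivot is placed at index 4. All elements to the left of the pivot are <= 20, and all elements to the right are > 20.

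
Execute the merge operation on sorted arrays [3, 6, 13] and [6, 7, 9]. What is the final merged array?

Merging process:

Compare 3 vs 6: take 3 from left. Merged: [3]
Compare 6 vs 6: take 6 from left. Merged: [3, 6]
Compare 13 vs 6: take 6 from right. Merged: [3, 6, 6]
Compare 13 vs 7: take 7 from right. Merged: [3, 6, 6, 7]
Compare 13 vs 9: take 9 from right. Merged: [3, 6, 6, 7, 9]
Append remaining from left: [13]. Merged: [3, 6, 6, 7, 9, 13]

Final merged array: [3, 6, 6, 7, 9, 13]
Total comparisons: 5

The merged array is [3, 6, 6, 7, 9, 13], requiring 5 comparisons. The merge step runs in O(n) time where n is the total number of elements.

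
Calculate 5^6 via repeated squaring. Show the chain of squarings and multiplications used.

Computing 5^6 by squaring (build up from 5^1; each line after the first costs one multiplication):

5^1 = 5
5^2 = (5^1)^2 = 5^2 = 25
5^3 = 5 * 5^2 = 5 * 25 = 125
5^6 = (5^3)^2 = 125^2 = 15625

Result: 15625
Multiplications needed: 3 (3 lines after 5^1)

5^6 = 15625. Using exponentiation by squaring, this requires 3 multiplications. The key idea: if the exponent is even, square the half-power; if odd, multiply by the base once.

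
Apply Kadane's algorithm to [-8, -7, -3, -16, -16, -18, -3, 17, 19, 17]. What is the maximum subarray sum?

Using Kadane's algorithm on [-8, -7, -3, -16, -16, -18, -3, 17, 19, 17]:

Scanning through the array:
Position 1 (value -7): max_ending_here = -7, max_so_far = -7
Position 2 (value -3): max_ending_here = -3, max_so_far = -3
Position 3 (value -16): max_ending_here = -16, max_so_far = -3
Position 4 (value -16): max_ending_here = -16, max_so_far = -3
Position 5 (value -18): max_ending_here = -18, max_so_far = -3
Position 6 (value -3): max_ending_here = -3, max_so_far = -3
Position 7 (value 17): max_ending_here = 17, max_so_far = 17
Position 8 (value 19): max_ending_here = 36, max_so_far = 36
Position 9 (value 17): max_ending_here = 53, max_so_far = 53

Maximum subarray: [17, 19, 17]
Maximum sum: 53

The maximum subarray is [17, 19, 17] with sum 53. This subarray runs from index 7 to index 9.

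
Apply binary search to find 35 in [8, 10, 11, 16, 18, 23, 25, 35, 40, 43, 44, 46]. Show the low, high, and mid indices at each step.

Binary search for 35 in [8, 10, 11, 16, 18, 23, 25, 35, 40, 43, 44, 46]:

lo=0, hi=11, mid=5, arr[mid]=23 -> 23 < 35, search right half
lo=6, hi=11, mid=8, arr[mid]=40 -> 40 > 35, search left half
lo=6, hi=7, mid=6, arr[mid]=25 -> 25 < 35, search right half
lo=7, hi=7, mid=7, arr[mid]=35 -> Found target at index 7!

Binary search finds 35 at index 7 after 4 comparisons. The search repeatedly halves the search space by comparing with the middle element.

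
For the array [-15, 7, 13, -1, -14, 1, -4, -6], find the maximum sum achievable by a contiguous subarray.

Using Kadane's algorithm on [-15, 7, 13, -1, -14, 1, -4, -6]:

Scanning through the array:
Position 1 (value 7): max_ending_here = 7, max_so_far = 7
Position 2 (value 13): max_ending_here = 20, max_so_far = 20
Position 3 (value -1): max_ending_here = 19, max_so_far = 20
Position 4 (value -14): max_ending_here = 5, max_so_far = 20
Position 5 (value 1): max_ending_here = 6, max_so_far = 20
Position 6 (value -4): max_ending_here = 2, max_so_far = 20
Position 7 (value -6): max_ending_here = -4, max_so_far = 20

Maximum subarray: [7, 13]
Maximum sum: 20

The maximum subarray is [7, 13] with sum 20. This subarray runs from index 1 to index 2.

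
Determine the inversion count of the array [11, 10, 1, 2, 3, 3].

Finding inversions in [11, 10, 1, 2, 3, 3]:

(0, 1): arr[0]=11 > arr[1]=10
(0, 2): arr[0]=11 > arr[2]=1
(0, 3): arr[0]=11 > arr[3]=2
(0, 4): arr[0]=11 > arr[4]=3
(0, 5): arr[0]=11 > arr[5]=3
(1, 2): arr[1]=10 > arr[2]=1
(1, 3): arr[1]=10 > arr[3]=2
(1, 4): arr[1]=10 > arr[4]=3
(1, 5): arr[1]=10 > arr[5]=3

Total inversions: 9

The array has 9 inversion(s): (0,1), (0,2), (0,3), (0,4), (0,5), (1,2), (1,3), (1,4), (1,5). Each pair (i,j) satisfies i < j and arr[i] > arr[j].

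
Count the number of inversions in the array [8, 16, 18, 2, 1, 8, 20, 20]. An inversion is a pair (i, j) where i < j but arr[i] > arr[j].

Finding inversions in [8, 16, 18, 2, 1, 8, 20, 20]:

(0, 3): arr[0]=8 > arr[3]=2
(0, 4): arr[0]=8 > arr[4]=1
(1, 3): arr[1]=16 > arr[3]=2
(1, 4): arr[1]=16 > arr[4]=1
(1, 5): arr[1]=16 > arr[5]=8
(2, 3): arr[2]=18 > arr[3]=2
(2, 4): arr[2]=18 > arr[4]=1
(2, 5): arr[2]=18 > arr[5]=8
(3, 4): arr[3]=2 > arr[4]=1

Total inversions: 9

The array has 9 inversion(s): (0,3), (0,4), (1,3), (1,4), (1,5), (2,3), (2,4), (2,5), (3,4). Each pair (i,j) satisfies i < j and arr[i] > arr[j].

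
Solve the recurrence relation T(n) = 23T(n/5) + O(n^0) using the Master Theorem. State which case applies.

Master Theorem for T(n) = 23T(n/5) + O(n^0):

a = 23, b = 5, c = 0
log_b(a) = log_5(23) = 1.9482

Case 1: c = 0 < log_5(23) = 1.9482
T(n) = O(n^(log_5 23))

For T(n) = 23T(n/5) + O(n^0): log_5(23) = 1.9482. This is Case 1 of the Master Theorem (c < log_b(a), work dominated by leaves), giving O(n^(log_5 23)).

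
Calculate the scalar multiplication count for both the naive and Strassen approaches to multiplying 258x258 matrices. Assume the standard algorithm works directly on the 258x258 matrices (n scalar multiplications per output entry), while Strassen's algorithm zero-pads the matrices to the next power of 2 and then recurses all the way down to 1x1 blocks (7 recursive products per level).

Matrix multiplication for 258x258 matrices:

Strassen's algorithm requires power-of-2 dimensions. Pad 258x258 to 512x512 (next power of 2).

Standard algorithm: 258^3 = 17173512 multiplications
Strassen's algorithm: 7^(log2(512)) = 7^9 = 40353607 multiplications
Difference: 17173512 - 40353607 = -23180095 (Strassen uses MORE here due to padding overhead — for small or just-over-power-of-2 n, padding can outweigh the per-level savings)

Standard: 17173512 multiplications (258^3). Strassen: 40353607 multiplications (7^9, after padding to 512x512). Strassen reduces 8 recursive multiplications to 7 at each level.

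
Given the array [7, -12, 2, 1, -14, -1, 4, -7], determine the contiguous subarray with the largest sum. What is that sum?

Using Kadane's algorithm on [7, -12, 2, 1, -14, -1, 4, -7]:

Scanning through the array:
Position 1 (value -12): max_ending_here = -5, max_so_far = 7
Position 2 (value 2): max_ending_here = 2, max_so_far = 7
Position 3 (value 1): max_ending_here = 3, max_so_far = 7
Position 4 (value -14): max_ending_here = -11, max_so_far = 7
Position 5 (value -1): max_ending_here = -1, max_so_far = 7
Position 6 (value 4): max_ending_here = 4, max_so_far = 7
Position 7 (value -7): max_ending_here = -3, max_so_far = 7

Maximum subarray: [7]
Maximum sum: 7

The maximum subarray is [7] with sum 7. This subarray runs from index 0 to index 0.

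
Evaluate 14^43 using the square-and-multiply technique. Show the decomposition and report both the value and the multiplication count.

Computing 14^43 by squaring (build up from 14^1; each line after the first costs one multiplication):

14^1 = 14
14^2 = (14^1)^2 = 14^2 = 196
14^4 = (14^2)^2 = 196^2 = 38416
14^5 = 14 * 14^4 = 14 * 38416 = 537824
14^10 = (14^5)^2 = 537824^2 = 289254654976
14^20 = (14^10)^2 = 289254654976^2 = 83668255425284801560576
14^21 = 14 * 14^20 = 14 * 83668255425284801560576 = 1171355575953987221848064
14^42 = (14^21)^2 = 1171355575953987221848064^2 = 1372073885318497127491074758162987278899500548096
14^43 = 14 * 14^42 = 14 * 1372073885318497127491074758162987278899500548096 = 19209034394458959784875046614281821904593007673344

Result: 19209034394458959784875046614281821904593007673344
Multiplications needed: 8 (8 lines after 14^1)

14^43 = 19209034394458959784875046614281821904593007673344. Using exponentiation by squaring, this requires 8 multiplications. The key idea: if the exponent is even, square the half-power; if odd, multiply by the base once.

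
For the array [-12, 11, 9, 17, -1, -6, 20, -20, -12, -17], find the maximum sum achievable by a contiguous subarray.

Using Kadane's algorithm on [-12, 11, 9, 17, -1, -6, 20, -20, -12, -17]:

Scanning through the array:
Position 1 (value 11): max_ending_here = 11, max_so_far = 11
Position 2 (value 9): max_ending_here = 20, max_so_far = 20
Position 3 (value 17): max_ending_here = 37, max_so_far = 37
Position 4 (value -1): max_ending_here = 36, max_so_far = 37
Position 5 (value -6): max_ending_here = 30, max_so_far = 37
Position 6 (value 20): max_ending_here = 50, max_so_far = 50
Position 7 (value -20): max_ending_here = 30, max_so_far = 50
Position 8 (value -12): max_ending_here = 18, max_so_far = 50
Position 9 (value -17): max_ending_here = 1, max_so_far = 50

Maximum subarray: [11, 9, 17, -1, -6, 20]
Maximum sum: 50

The maximum subarray is [11, 9, 17, -1, -6, 20] with sum 50. This subarray runs from index 1 to index 6.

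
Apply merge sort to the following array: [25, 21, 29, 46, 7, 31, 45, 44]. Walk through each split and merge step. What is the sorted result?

Merge sort trace:

Split: [25, 21, 29, 46, 7, 31, 45, 44] -> [25, 21, 29, 46] and [7, 31, 45, 44]
  Split: [25, 21, 29, 46] -> [25, 21] and [29, 46]
    Split: [25, 21] -> [25] and [21]
    Merge: [25] + [21] -> [21, 25]
    Split: [29, 46] -> [29] and [46]
    Merge: [29] + [46] -> [29, 46]
  Merge: [21, 25] + [29, 46] -> [21, 25, 29, 46]
  Split: [7, 31, 45, 44] -> [7, 31] and [45, 44]
    Split: [7, 31] -> [7] and [31]
    Merge: [7] + [31] -> [7, 31]
    Split: [45, 44] -> [45] and [44]
    Merge: [45] + [44] -> [44, 45]
  Merge: [7, 31] + [44, 45] -> [7, 31, 44, 45]
Merge: [21, 25, 29, 46] + [7, 31, 44, 45] -> [7, 21, 25, 29, 31, 44, 45, 46]

Final sorted array: [7, 21, 25, 29, 31, 44, 45, 46]

The merge sort proceeds by recursively splitting the array and merging sorted halves.
After all merges, the sorted array is [7, 21, 25, 29, 31, 44, 45, 46].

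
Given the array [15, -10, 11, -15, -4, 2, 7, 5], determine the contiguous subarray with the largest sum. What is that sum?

Using Kadane's algorithm on [15, -10, 11, -15, -4, 2, 7, 5]:

Scanning through the array:
Position 1 (value -10): max_ending_here = 5, max_so_far = 15
Position 2 (value 11): max_ending_here = 16, max_so_far = 16
Position 3 (value -15): max_ending_here = 1, max_so_far = 16
Position 4 (value -4): max_ending_here = -3, max_so_far = 16
Position 5 (value 2): max_ending_here = 2, max_so_far = 16
Position 6 (value 7): max_ending_here = 9, max_so_far = 16
Position 7 (value 5): max_ending_here = 14, max_so_far = 16

Maximum subarray: [15, -10, 11]
Maximum sum: 16

The maximum subarray is [15, -10, 11] with sum 16. This subarray runs from index 0 to index 2.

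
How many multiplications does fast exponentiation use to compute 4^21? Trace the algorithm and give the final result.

Computing 4^21 by squaring (build up from 4^1; each line after the first costs one multiplication):

4^1 = 4
4^2 = (4^1)^2 = 4^2 = 16
4^4 = (4^2)^2 = 16^2 = 256
4^5 = 4 * 4^4 = 4 * 256 = 1024
4^10 = (4^5)^2 = 1024^2 = 1048576
4^20 = (4^10)^2 = 1048576^2 = 1099511627776
4^21 = 4 * 4^20 = 4 * 1099511627776 = 4398046511104

Result: 4398046511104
Multiplications needed: 6 (6 lines after 4^1)

4^21 = 4398046511104. Using exponentiation by squaring, this requires 6 multiplications. The key idea: if the exponent is even, square the half-power; if odd, multiply by the base once.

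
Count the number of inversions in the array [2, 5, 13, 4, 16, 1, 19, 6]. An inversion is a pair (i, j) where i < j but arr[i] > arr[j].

Finding inversions in [2, 5, 13, 4, 16, 1, 19, 6]:

(0, 5): arr[0]=2 > arr[5]=1
(1, 3): arr[1]=5 > arr[3]=4
(1, 5): arr[1]=5 > arr[5]=1
(2, 3): arr[2]=13 > arr[3]=4
(2, 5): arr[2]=13 > arr[5]=1
(2, 7): arr[2]=13 > arr[7]=6
(3, 5): arr[3]=4 > arr[5]=1
(4, 5): arr[4]=16 > arr[5]=1
(4, 7): arr[4]=16 > arr[7]=6
(6, 7): arr[6]=19 > arr[7]=6

Total inversions: 10

The array has 10 inversion(s): (0,5), (1,3), (1,5), (2,3), (2,5), (2,7), (3,5), (4,5), (4,7), (6,7). Each pair (i,j) satisfies i < j and arr[i] > arr[j].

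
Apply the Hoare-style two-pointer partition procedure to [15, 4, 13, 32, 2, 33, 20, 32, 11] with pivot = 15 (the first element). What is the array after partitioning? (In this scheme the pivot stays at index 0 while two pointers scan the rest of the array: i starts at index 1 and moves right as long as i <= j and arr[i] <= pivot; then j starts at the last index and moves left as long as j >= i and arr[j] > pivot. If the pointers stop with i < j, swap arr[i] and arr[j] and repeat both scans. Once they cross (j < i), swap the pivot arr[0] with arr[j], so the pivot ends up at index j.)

Hoare-style two-pointer partition with pivot = 15:

Initial array: [15, 4, 13, 32, 2, 33, 20, 32, 11]

Pointers start at i = 1, j = 8.
i stops at index 3 (arr[3]=32 > 15), j stops at index 8 (arr[8]=11 <= 15): swap arr[3] and arr[8], array becomes [15, 4, 13, 11, 2, 33, 20, 32, 32]
i ends at 5, j ends at 4: the pointers have crossed (j < i), so scanning stops.

Swap pivot arr[0] with arr[4] to place pivot at position 4: [2, 4, 13, 11, 15, 33, 20, 32, 32]
Pivot position: 4

After partitioning with pivot 15, the array becomes [2, 4, 13, 11, 15, 33, 20, 32, 32]. The pivot is placed at index 4. All elements to the left of the pivot are <= 15, and all elements to the right are > 15.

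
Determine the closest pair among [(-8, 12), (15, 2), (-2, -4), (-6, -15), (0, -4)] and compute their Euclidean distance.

Computing all pairwise distances among 5 points:

d((-8, 12), (15, 2)) = 25.0799
d((-8, 12), (-2, -4)) = 17.088
d((-8, 12), (-6, -15)) = 27.074
d((-8, 12), (0, -4)) = 17.8885
d((15, 2), (-2, -4)) = 18.0278
d((15, 2), (-6, -15)) = 27.0185
d((15, 2), (0, -4)) = 16.1555
d((-2, -4), (-6, -15)) = 11.7047
d((-2, -4), (0, -4)) = 2.0 <-- minimum
d((-6, -15), (0, -4)) = 12.53

Closest pair: (-2, -4) and (0, -4) with distance 2.0

The closest pair is (-2, -4) and (0, -4) with Euclidean distance 2.0. For 5 points, brute-force pairwise comparison is shown above. For large n, the divide-and-conquer algorithm (sort by x, recurse on halves, check the dividing strip) achieves O(n log n).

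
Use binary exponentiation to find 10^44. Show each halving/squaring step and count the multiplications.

Computing 10^44 by squaring (build up from 10^1; each line after the first costs one multiplication):

10^1 = 10
10^2 = (10^1)^2 = 10^2 = 100
10^4 = (10^2)^2 = 100^2 = 10000
10^5 = 10 * 10^4 = 10 * 10000 = 100000
10^10 = (10^5)^2 = 100000^2 = 10000000000
10^11 = 10 * 10^10 = 10 * 10000000000 = 100000000000
10^22 = (10^11)^2 = 100000000000^2 = 10000000000000000000000
10^44 = (10^22)^2 = 10000000000000000000000^2 = 100000000000000000000000000000000000000000000

Result: 100000000000000000000000000000000000000000000
Multiplications needed: 7 (7 lines after 10^1)

10^44 = 100000000000000000000000000000000000000000000. Using exponentiation by squaring, this requires 7 multiplications. The key idea: if the exponent is even, square the half-power; if odd, multiply by the base once.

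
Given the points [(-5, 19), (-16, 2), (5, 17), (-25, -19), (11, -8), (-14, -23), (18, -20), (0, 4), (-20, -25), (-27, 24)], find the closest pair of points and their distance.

Computing all pairwise distances among 10 points:

d((-5, 19), (-16, 2)) = 20.2485
d((-5, 19), (5, 17)) = 10.198
d((-5, 19), (-25, -19)) = 42.9418
d((-5, 19), (11, -8)) = 31.3847
d((-5, 19), (-14, -23)) = 42.9535
d((-5, 19), (18, -20)) = 45.2769
d((-5, 19), (0, 4)) = 15.8114
d((-5, 19), (-20, -25)) = 46.4866
d((-5, 19), (-27, 24)) = 22.561
d((-16, 2), (5, 17)) = 25.807
d((-16, 2), (-25, -19)) = 22.8473
d((-16, 2), (11, -8)) = 28.7924
d((-16, 2), (-14, -23)) = 25.0799
d((-16, 2), (18, -20)) = 40.4969
d((-16, 2), (0, 4)) = 16.1245
d((-16, 2), (-20, -25)) = 27.2947
d((-16, 2), (-27, 24)) = 24.5967
d((5, 17), (-25, -19)) = 46.8615
d((5, 17), (11, -8)) = 25.7099
d((5, 17), (-14, -23)) = 44.2832
d((5, 17), (18, -20)) = 39.2173
d((5, 17), (0, 4)) = 13.9284
d((5, 17), (-20, -25)) = 48.8774
d((5, 17), (-27, 24)) = 32.7567
d((-25, -19), (11, -8)) = 37.6431
d((-25, -19), (-14, -23)) = 11.7047
d((-25, -19), (18, -20)) = 43.0116
d((-25, -19), (0, 4)) = 33.9706
d((-25, -19), (-20, -25)) = 7.8102
d((-25, -19), (-27, 24)) = 43.0465
d((11, -8), (-14, -23)) = 29.1548
d((11, -8), (18, -20)) = 13.8924
d((11, -8), (0, 4)) = 16.2788
d((11, -8), (-20, -25)) = 35.3553
d((11, -8), (-27, 24)) = 49.679
d((-14, -23), (18, -20)) = 32.1403
d((-14, -23), (0, 4)) = 30.4138
d((-14, -23), (-20, -25)) = 6.3246 <-- minimum
d((-14, -23), (-27, 24)) = 48.7647
d((18, -20), (0, 4)) = 30.0
d((18, -20), (-20, -25)) = 38.3275
d((18, -20), (-27, 24)) = 62.9365
d((0, 4), (-20, -25)) = 35.2278
d((0, 4), (-27, 24)) = 33.6006
d((-20, -25), (-27, 24)) = 49.4975

Closest pair: (-14, -23) and (-20, -25) with distance 6.3246

The closest pair is (-14, -23) and (-20, -25) with Euclidean distance 6.3246. For 10 points, brute-force pairwise comparison is shown above. For large n, the divide-and-conquer algorithm (sort by x, recurse on halves, check the dividing strip) achieves O(n log n).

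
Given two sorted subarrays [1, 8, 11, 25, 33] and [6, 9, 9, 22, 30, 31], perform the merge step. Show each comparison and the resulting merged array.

Merging process:

Compare 1 vs 6: take 1 from left. Merged: [1]
Compare 8 vs 6: take 6 from right. Merged: [1, 6]
Compare 8 vs 9: take 8 from left. Merged: [1, 6, 8]
Compare 11 vs 9: take 9 from right. Merged: [1, 6, 8, 9]
Compare 11 vs 9: take 9 from right. Merged: [1, 6, 8, 9, 9]
Compare 11 vs 22: take 11 from left. Merged: [1, 6, 8, 9, 9, 11]
Compare 25 vs 22: take 22 from right. Merged: [1, 6, 8, 9, 9, 11, 22]
Compare 25 vs 30: take 25 from left. Merged: [1, 6, 8, 9, 9, 11, 22, 25]
Compare 33 vs 30: take 30 from right. Merged: [1, 6, 8, 9, 9, 11, 22, 25, 30]
Compare 33 vs 31: take 31 from right. Merged: [1, 6, 8, 9, 9, 11, 22, 25, 30, 31]
Append remaining from left: [33]. Merged: [1, 6, 8, 9, 9, 11, 22, 25, 30, 31, 33]

Final merged array: [1, 6, 8, 9, 9, 11, 22, 25, 30, 31, 33]
Total comparisons: 10

The merged array is [1, 6, 8, 9, 9, 11, 22, 25, 30, 31, 33], requiring 10 comparisons. The merge step runs in O(n) time where n is the total number of elements.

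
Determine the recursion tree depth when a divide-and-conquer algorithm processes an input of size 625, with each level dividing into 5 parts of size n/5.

For divide and conquer with division factor 5:

Problem sizes at each level:
Level 0: 625
Level 1: 125
Level 2: 25
Level 3: 5
Level 4: 1

The root is level 0 and the size-1 base case is level 4 (the tree spans levels 0 through 4, i.e. 5 levels counting the root), so the depth is the number of divisions: log_5(625) = 4

The recursion tree depth is log_5(625) = 4. At each level, the problem size is divided by 5, so it takes 4 divisions to reduce to a base case of size 1. The algorithm makes 5 recursive calls at each level.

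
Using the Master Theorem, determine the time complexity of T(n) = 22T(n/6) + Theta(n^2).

Master Theorem for T(n) = 22T(n/6) + O(n^2):

a = 22, b = 6, c = 2
log_b(a) = log_6(22) = 1.7251

Case 3: c = 2 > log_6(22) = 1.7251
T(n) = O(n^2) = O(n^2)

For T(n) = 22T(n/6) + O(n^2): log_6(22) = 1.7251. This is Case 3 of the Master Theorem (c > log_b(a), work dominated by root), giving O(n^2).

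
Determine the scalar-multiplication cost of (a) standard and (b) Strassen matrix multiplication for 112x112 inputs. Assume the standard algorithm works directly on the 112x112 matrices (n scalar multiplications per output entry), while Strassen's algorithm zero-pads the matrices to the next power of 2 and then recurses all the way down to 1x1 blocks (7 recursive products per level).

Matrix multiplication for 112x112 matrices:

Strassen's algorithm requires power-of-2 dimensions. Pad 112x112 to 128x128 (next power of 2).

Standard algorithm: 112^3 = 1404928 multiplications
Strassen's algorithm: 7^(log2(128)) = 7^7 = 823543 multiplications
Savings: 1404928 - 823543 = 581385 multiplications

Standard: 1404928 multiplications (112^3). Strassen: 823543 multiplications (7^7, after padding to 128x128). Strassen reduces 8 recursive multiplications to 7 at each level.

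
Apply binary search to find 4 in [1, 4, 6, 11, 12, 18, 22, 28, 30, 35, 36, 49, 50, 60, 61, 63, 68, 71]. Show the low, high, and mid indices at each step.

Binary search for 4 in [1, 4, 6, 11, 12, 18, 22, 28, 30, 35, 36, 49, 50, 60, 61, 63, 68, 71]:

lo=0, hi=17, mid=8, arr[mid]=30 -> 30 > 4, search left half
lo=0, hi=7, mid=3, arr[mid]=11 -> 11 > 4, search left half
lo=0, hi=2, mid=1, arr[mid]=4 -> Found target at index 1!

Binary search finds 4 at index 1 after 3 comparisons. The search repeatedly halves the search space by comparing with the middle element.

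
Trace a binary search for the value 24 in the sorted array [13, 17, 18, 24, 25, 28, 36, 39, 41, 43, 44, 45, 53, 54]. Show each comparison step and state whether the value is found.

Binary search for 24 in [13, 17, 18, 24, 25, 28, 36, 39, 41, 43, 44, 45, 53, 54]:

lo=0, hi=13, mid=6, arr[mid]=36 -> 36 > 24, search left half
lo=0, hi=5, mid=2, arr[mid]=18 -> 18 < 24, search right half
lo=3, hi=5, mid=4, arr[mid]=25 -> 25 > 24, search left half
lo=3, hi=3, mid=3, arr[mid]=24 -> Found target at index 3!

Binary search finds 24 at index 3 after 4 comparisons. The search repeatedly halves the search space by comparing with the middle element.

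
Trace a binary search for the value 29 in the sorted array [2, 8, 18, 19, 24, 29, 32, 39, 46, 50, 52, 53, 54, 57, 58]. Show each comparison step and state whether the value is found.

Binary search for 29 in [2, 8, 18, 19, 24, 29, 32, 39, 46, 50, 52, 53, 54, 57, 58]:

lo=0, hi=14, mid=7, arr[mid]=39 -> 39 > 29, search left half
lo=0, hi=6, mid=3, arr[mid]=19 -> 19 < 29, search right half
lo=4, hi=6, mid=5, arr[mid]=29 -> Found target at index 5!

Binary search finds 29 at index 5 after 3 comparisons. The search repeatedly halves the search space by comparing with the middle element.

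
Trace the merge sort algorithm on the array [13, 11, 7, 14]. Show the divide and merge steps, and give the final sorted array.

Merge sort trace:

Split: [13, 11, 7, 14] -> [13, 11] and [7, 14]
  Split: [13, 11] -> [13] and [11]
  Merge: [13] + [11] -> [11, 13]
  Split: [7, 14] -> [7] and [14]
  Merge: [7] + [14] -> [7, 14]
Merge: [11, 13] + [7, 14] -> [7, 11, 13, 14]

Final sorted array: [7, 11, 13, 14]

The merge sort proceeds by recursively splitting the array and merging sorted halves.
After all merges, the sorted array is [7, 11, 13, 14].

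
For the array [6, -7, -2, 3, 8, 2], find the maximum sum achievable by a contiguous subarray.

Using Kadane's algorithm on [6, -7, -2, 3, 8, 2]:

Scanning through the array:
Position 1 (value -7): max_ending_here = -1, max_so_far = 6
Position 2 (value -2): max_ending_here = -2, max_so_far = 6
Position 3 (value 3): max_ending_here = 3, max_so_far = 6
Position 4 (value 8): max_ending_here = 11, max_so_far = 11
Position 5 (value 2): max_ending_here = 13, max_so_far = 13

Maximum subarray: [3, 8, 2]
Maximum sum: 13

The maximum subarray is [3, 8, 2] with sum 13. This subarray runs from index 3 to index 5.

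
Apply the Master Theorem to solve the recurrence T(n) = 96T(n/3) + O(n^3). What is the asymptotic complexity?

Master Theorem for T(n) = 96T(n/3) + O(n^3):

a = 96, b = 3, c = 3
log_b(a) = log_3(96) = 4.1546

Case 1: c = 3 < log_3(96) = 4.1546
T(n) = O(n^(log_3 96))

For T(n) = 96T(n/3) + O(n^3): log_3(96) = 4.1546. This is Case 1 of the Master Theorem (c < log_b(a), work dominated by leaves), giving O(n^(log_3 96)).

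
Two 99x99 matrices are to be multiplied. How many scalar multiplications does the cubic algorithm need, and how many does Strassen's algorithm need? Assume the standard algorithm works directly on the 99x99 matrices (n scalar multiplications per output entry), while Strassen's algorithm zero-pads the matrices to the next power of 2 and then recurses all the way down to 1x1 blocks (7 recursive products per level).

Matrix multiplication for 99x99 matrices:

Strassen's algorithm requires power-of-2 dimensions. Pad 99x99 to 128x128 (next power of 2).

Standard algorithm: 99^3 = 970299 multiplications
Strassen's algorithm: 7^(log2(128)) = 7^7 = 823543 multiplications
Savings: 970299 - 823543 = 146756 multiplications

Standard: 970299 multiplications (99^3). Strassen: 823543 multiplications (7^7, after padding to 128x128). Strassen reduces 8 recursive multiplications to 7 at each level.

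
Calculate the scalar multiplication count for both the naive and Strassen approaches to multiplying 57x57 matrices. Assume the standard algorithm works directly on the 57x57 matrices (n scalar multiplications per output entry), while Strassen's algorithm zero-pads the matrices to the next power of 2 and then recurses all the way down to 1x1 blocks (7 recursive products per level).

Matrix multiplication for 57x57 matrices:

Strassen's algorithm requires power-of-2 dimensions. Pad 57x57 to 64x64 (next power of 2).

Standard algorithm: 57^3 = 185193 multiplications
Strassen's algorithm: 7^(log2(64)) = 7^6 = 117649 multiplications
Savings: 185193 - 117649 = 67544 multiplications

Standard: 185193 multiplications (57^3). Strassen: 117649 multiplications (7^6, after padding to 64x64). Strassen reduces 8 recursive multiplications to 7 at each level.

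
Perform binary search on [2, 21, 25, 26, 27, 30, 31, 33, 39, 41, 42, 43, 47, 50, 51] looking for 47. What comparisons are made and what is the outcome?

Binary search for 47 in [2, 21, 25, 26, 27, 30, 31, 33, 39, 41, 42, 43, 47, 50, 51]:

lo=0, hi=14, mid=7, arr[mid]=33 -> 33 < 47, search right half
lo=8, hi=14, mid=11, arr[mid]=43 -> 43 < 47, search right half
lo=12, hi=14, mid=13, arr[mid]=50 -> 50 > 47, search left half
lo=12, hi=12, mid=12, arr[mid]=47 -> Found target at index 12!

Binary search finds 47 at index 12 after 4 comparisons. The search repeatedly halves the search space by comparing with the middle element.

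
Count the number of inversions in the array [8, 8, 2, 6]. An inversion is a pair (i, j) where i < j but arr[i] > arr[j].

Finding inversions in [8, 8, 2, 6]:

(0, 2): arr[0]=8 > arr[2]=2
(0, 3): arr[0]=8 > arr[3]=6
(1, 2): arr[1]=8 > arr[2]=2
(1, 3): arr[1]=8 > arr[3]=6

Total inversions: 4

The array has 4 inversion(s): (0,2), (0,3), (1,2), (1,3). Each pair (i,j) satisfies i < j and arr[i] > arr[j].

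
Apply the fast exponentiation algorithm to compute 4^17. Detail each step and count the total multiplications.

Computing 4^17 by squaring (build up from 4^1; each line after the first costs one multiplication):

4^1 = 4
4^2 = (4^1)^2 = 4^2 = 16
4^4 = (4^2)^2 = 16^2 = 256
4^8 = (4^4)^2 = 256^2 = 65536
4^16 = (4^8)^2 = 65536^2 = 4294967296
4^17 = 4 * 4^16 = 4 * 4294967296 = 17179869184

Result: 17179869184
Multiplications needed: 5 (5 lines after 4^1)

4^17 = 17179869184. Using exponentiation by squaring, this requires 5 multiplications. The key idea: if the exponent is even, square the half-power; if odd, multiply by the base once.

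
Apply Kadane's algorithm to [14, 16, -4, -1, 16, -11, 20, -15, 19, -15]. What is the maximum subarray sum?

Using Kadane's algorithm on [14, 16, -4, -1, 16, -11, 20, -15, 19, -15]:

Scanning through the array:
Position 1 (value 16): max_ending_here = 30, max_so_far = 30
Position 2 (value -4): max_ending_here = 26, max_so_far = 30
Position 3 (value -1): max_ending_here = 25, max_so_far = 30
Position 4 (value 16): max_ending_here = 41, max_so_far = 41
Position 5 (value -11): max_ending_here = 30, max_so_far = 41
Position 6 (value 20): max_ending_here = 50, max_so_far = 50
Position 7 (value -15): max_ending_here = 35, max_so_far = 50
Position 8 (value 19): max_ending_here = 54, max_so_far = 54
Position 9 (value -15): max_ending_here = 39, max_so_far = 54

Maximum subarray: [14, 16, -4, -1, 16, -11, 20, -15, 19]
Maximum sum: 54

The maximum subarray is [14, 16, -4, -1, 16, -11, 20, -15, 19] with sum 54. This subarray runs from index 0 to index 8.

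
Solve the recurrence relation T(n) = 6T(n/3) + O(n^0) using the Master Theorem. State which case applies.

Master Theorem for T(n) = 6T(n/3) + O(n^0):

a = 6, b = 3, c = 0
log_b(a) = log_3(6) = 1.6309

Case 1: c = 0 < log_3(6) = 1.6309
T(n) = O(n^(log_3 6))

For T(n) = 6T(n/3) + O(n^0): log_3(6) = 1.6309. This is Case 1 of the Master Theorem (c < log_b(a), work dominated by leaves), giving O(n^(log_3 6)).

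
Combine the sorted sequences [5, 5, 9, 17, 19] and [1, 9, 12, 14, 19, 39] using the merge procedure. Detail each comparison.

Merging process:

Compare 5 vs 1: take 1 from right. Merged: [1]
Compare 5 vs 9: take 5 from left. Merged: [1, 5]
Compare 5 vs 9: take 5 from left. Merged: [1, 5, 5]
Compare 9 vs 9: take 9 from left. Merged: [1, 5, 5, 9]
Compare 17 vs 9: take 9 from right. Merged: [1, 5, 5, 9, 9]
Compare 17 vs 12: take 12 from right. Merged: [1, 5, 5, 9, 9, 12]
Compare 17 vs 14: take 14 from right. Merged: [1, 5, 5, 9, 9, 12, 14]
Compare 17 vs 19: take 17 from left. Merged: [1, 5, 5, 9, 9, 12, 14, 17]
Compare 19 vs 19: take 19 from left. Merged: [1, 5, 5, 9, 9, 12, 14, 17, 19]
Append remaining from right: [19, 39]. Merged: [1, 5, 5, 9, 9, 12, 14, 17, 19, 19, 39]

Final merged array: [1, 5, 5, 9, 9, 12, 14, 17, 19, 19, 39]
Total comparisons: 9

The merged array is [1, 5, 5, 9, 9, 12, 14, 17, 19, 19, 39], requiring 9 comparisons. The merge step runs in O(n) time where n is the total number of elements.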